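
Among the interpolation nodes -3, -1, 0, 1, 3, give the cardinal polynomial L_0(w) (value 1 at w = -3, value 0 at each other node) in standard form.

L_0(w) = (1/144)w^4 - (1/48)w^3 - (1/144)w^2 + (1/48)w

L_0(w) = (w + 1)w(w - 1)(w - 3) / [(-2)·(-3)·(-4)·(-6)]
       = (w^4 - 3w^3 - w^2 + 3w) / (144)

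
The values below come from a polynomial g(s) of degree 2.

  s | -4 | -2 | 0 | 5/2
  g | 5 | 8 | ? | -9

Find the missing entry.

527/117

The 3 known values determine g uniquely (degree ≤ 2).
Evaluate each Lagrange basis at s = 0:
L_0(0) = (2)·(-5/2)/[(-2)·(-13/2)] = -5/13
L_1(0) = (4)·(-5/2)/[(2)·(-9/2)] = 10/9
L_2(0) = (4)·(2)/[(13/2)·(9/2)] = 32/117
Sum: 5·(-5/13) + 8·(10/9) + (-9)·(32/117) = 527/117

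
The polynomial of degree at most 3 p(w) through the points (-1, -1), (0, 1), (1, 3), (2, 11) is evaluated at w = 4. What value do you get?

Using Newton's divided-difference form:
p[-1,0] = (1 - (-1)) / (0 - (-1)) = 2
p[0,1] = (3 - 1) / (1 - 0) = 2
p[1,2] = (11 - 3) / (2 - 1) = 8
p[-1,0,1] = (2 - 2) / (1 - (-1)) = 0
p[0,1,2] = (8 - 2) / (2 - 0) = 3
p[-1,0,1,2] = (3 - 0) / (2 - (-1)) = 1
p(4) = -1 + 2·(5) + 0·(5)·(4) + 1·(5)·(4)·(3) = 69

69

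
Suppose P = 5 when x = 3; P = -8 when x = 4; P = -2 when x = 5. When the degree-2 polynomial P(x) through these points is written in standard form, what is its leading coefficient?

The leading coefficient equals the top divided difference P[3,4,5].
P[3,4] = (-8 - 5) / (4 - 3) = -13
P[4,5] = (-2 - (-8)) / (5 - 4) = 6
P[3,4,5] = (6 - (-13)) / (5 - 3) = 19/2

19/2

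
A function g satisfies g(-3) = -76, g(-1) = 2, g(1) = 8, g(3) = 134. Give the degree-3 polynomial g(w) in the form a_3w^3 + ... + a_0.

g(w) = 4w^3 + 3w^2 - w + 2

Build the Lagrange basis polynomials:
L_0(w) = (w + 1)(w - 1)(w - 3) / [-48] = -(1/48)w^3 + (1/16)w^2 + (1/48)w - 1/16
L_1(w) = (w + 3)(w - 1)(w - 3) / [16] = (1/16)w^3 - (1/16)w^2 - (9/16)w + 9/16
L_2(w) = (w + 3)(w + 1)(w - 3) / [-16] = -(1/16)w^3 - (1/16)w^2 + (9/16)w + 9/16
L_3(w) = (w + 3)(w + 1)(w - 1) / [48] = (1/48)w^3 + (1/16)w^2 - (1/48)w - 1/16
g(w) = (-76)·L_0 + 2·L_1 + 8·L_2 + 134·L_3
  (-76)·L_0(w) = (19/12)w^3 - (19/4)w^2 - (19/12)w + 19/4
  2·L_1(w) = (1/8)w^3 - (1/8)w^2 - (9/8)w + 9/8
  8·L_2(w) = -(1/2)w^3 - (1/2)w^2 + (9/2)w + 9/2
  134·L_3(w) = (67/24)w^3 + (67/8)w^2 - (67/24)w - 67/8
Adding term by term: 4w^3 + 3w^2 - w + 2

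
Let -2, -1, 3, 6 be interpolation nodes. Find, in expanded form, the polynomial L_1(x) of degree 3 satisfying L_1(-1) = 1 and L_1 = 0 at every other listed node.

L_1(x) = (x + 2)(x - 3)(x - 6) / [(1)·(-4)·(-7)]
       = (x^3 - 7x^2 + 36) / (28)

L_1(x) = (1/28)x^3 - (1/4)x^2 + 9/7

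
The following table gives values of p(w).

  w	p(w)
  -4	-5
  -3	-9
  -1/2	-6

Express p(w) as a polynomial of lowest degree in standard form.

Build the Lagrange basis polynomials:
L_0(w) = (w + 3)(w + 1/2) / [7/2] = (2/7)w^2 + w + 3/7
L_1(w) = (w + 4)(w + 1/2) / [-5/2] = -(2/5)w^2 - (9/5)w - 4/5
L_2(w) = (w + 4)(w + 3) / [35/4] = (4/35)w^2 + (4/5)w + 48/35
p(w) = (-5)·L_0 + (-9)·L_1 + (-6)·L_2
  (-5)·L_0(w) = -(10/7)w^2 - 5w - 15/7
  (-9)·L_1(w) = (18/5)w^2 + (81/5)w + 36/5
  (-6)·L_2(w) = -(24/35)w^2 - (24/5)w - 288/35
Adding term by term: (52/35)w^2 + (32/5)w - 111/35

p(w) = (52/35)w^2 + (32/5)w - 111/35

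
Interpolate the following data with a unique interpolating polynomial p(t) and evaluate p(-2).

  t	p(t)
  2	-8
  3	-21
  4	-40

-16

Using Newton's divided-difference form:
p[2,3] = (-21 - (-8)) / (3 - 2) = -13
p[3,4] = (-40 - (-21)) / (4 - 3) = -19
p[2,3,4] = (-19 - (-13)) / (4 - 2) = -3
p(-2) = -8 + (-13)·(-4) + (-3)·(-4)·(-5) = -16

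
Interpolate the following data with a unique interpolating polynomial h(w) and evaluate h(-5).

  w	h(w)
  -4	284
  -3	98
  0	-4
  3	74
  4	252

L_0(-5) = (-2)·(-5)·(-8)·(-9)/[(-1)·(-4)·(-7)·(-8)] = 45/14
L_1(-5) = (-1)·(-5)·(-8)·(-9)/[(1)·(-3)·(-6)·(-7)] = -20/7
L_2(-5) = (-1)·(-2)·(-8)·(-9)/[(4)·(3)·(-3)·(-4)] = 1
L_3(-5) = (-1)·(-2)·(-5)·(-9)/[(7)·(6)·(3)·(-1)] = -5/7
L_4(-5) = (-1)·(-2)·(-5)·(-8)/[(8)·(7)·(4)·(1)] = 5/14
Sum: 284·(45/14) + 98·(-20/7) + (-4)·(1) + 74·(-5/7) + 252·(5/14) = 666

666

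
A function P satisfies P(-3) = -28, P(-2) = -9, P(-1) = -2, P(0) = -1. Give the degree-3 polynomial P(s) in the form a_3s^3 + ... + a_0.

L_0(s) = (s + 2)(s + 1)s / [-6] = -(1/6)s^3 - (1/2)s^2 - (1/3)s
L_1(s) = (s + 3)(s + 1)s / [2] = (1/2)s^3 + 2s^2 + (3/2)s
L_2(s) = (s + 3)(s + 2)s / [-2] = -(1/2)s^3 - (5/2)s^2 - 3s
L_3(s) = (s + 3)(s + 2)(s + 1) / [6] = (1/6)s^3 + s^2 + (11/6)s + 1
P(s) = (-28)·L_0 + (-9)·L_1 + (-2)·L_2 + (-1)·L_3
  (-28)·L_0(s) = (14/3)s^3 + 14s^2 + (28/3)s
  (-9)·L_1(s) = -(9/2)s^3 - 18s^2 - (27/2)s
  (-2)·L_2(s) = s^3 + 5s^2 + 6s
  (-1)·L_3(s) = -(1/6)s^3 - s^2 - (11/6)s - 1
Adding term by term: s^3 - 1

P(s) = s^3 - 1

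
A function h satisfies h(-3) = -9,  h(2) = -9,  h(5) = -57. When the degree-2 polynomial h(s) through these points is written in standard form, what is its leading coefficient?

Build the Lagrange basis polynomials:
L_0(s) = (s - 2)(s - 5) / [40] = (1/40)s^2 - (7/40)s + 1/4
L_1(s) = (s + 3)(s - 5) / [-15] = -(1/15)s^2 + (2/15)s + 1
L_2(s) = (s + 3)(s - 2) / [24] = (1/24)s^2 + (1/24)s - 1/4
h(s) = (-9)·L_0 + (-9)·L_1 + (-57)·L_2
Only the coefficient of s^2 is needed; take it from each L_i and combine:
(-9)·(1/40) + (-9)·(-1/15) + (-57)·(1/24) = -2

-2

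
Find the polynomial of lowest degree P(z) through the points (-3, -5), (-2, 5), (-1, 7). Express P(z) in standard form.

P(z) = -4z^2 - 10z + 1

L_0(z) = (z + 2)(z + 1) / [2] = (1/2)z^2 + (3/2)z + 1
L_1(z) = (z + 3)(z + 1) / [-1] = -z^2 - 4z - 3
L_2(z) = (z + 3)(z + 2) / [2] = (1/2)z^2 + (5/2)z + 3
P(z) = (-5)·L_0 + 5·L_1 + 7·L_2
  (-5)·L_0(z) = -(5/2)z^2 - (15/2)z - 5
  5·L_1(z) = -5z^2 - 20z - 15
  7·L_2(z) = (7/2)z^2 + (35/2)z + 21
Adding term by term: -4z^2 - 10z + 1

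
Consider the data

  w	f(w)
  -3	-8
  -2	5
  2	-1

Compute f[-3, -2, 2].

f[-3,-2] = (5 - (-8)) / (-2 - (-3)) = 13
f[-2,2] = (-1 - 5) / (2 - (-2)) = -3/2
f[-3,-2,2] = (-3/2 - 13) / (2 - (-3)) = -29/10

-29/10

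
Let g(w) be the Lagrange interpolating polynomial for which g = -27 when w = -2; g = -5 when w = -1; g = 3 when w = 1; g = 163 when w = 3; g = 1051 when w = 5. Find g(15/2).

Evaluate each Lagrange basis at w = 15/2:
L_0(15/2) = (17/2)·(13/2)·(9/2)·(5/2)/[(-1)·(-3)·(-5)·(-7)] = 663/112
L_1(15/2) = (19/2)·(13/2)·(9/2)·(5/2)/[(1)·(-2)·(-4)·(-6)] = -3705/256
L_2(15/2) = (19/2)·(17/2)·(9/2)·(5/2)/[(3)·(2)·(-2)·(-4)] = 4845/256
L_3(15/2) = (19/2)·(17/2)·(13/2)·(5/2)/[(5)·(4)·(2)·(-2)] = -4199/256
L_4(15/2) = (19/2)·(17/2)·(13/2)·(9/2)/[(7)·(6)·(4)·(2)] = 12597/1792
Sum: (-27)·(663/112) + (-5)·(-3705/256) + 3·(4845/256) + 163·(-4199/256) + 1051·(12597/1792) = 74941/16

74941/16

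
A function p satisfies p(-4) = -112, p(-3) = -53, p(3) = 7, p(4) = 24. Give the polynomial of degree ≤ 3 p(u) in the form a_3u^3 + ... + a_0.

p(u) = u^3 - 3u^2 + u + 4

L_0(u) = (u + 3)(u - 3)(u - 4) / [-56] = -(1/56)u^3 + (1/14)u^2 + (9/56)u - 9/14
L_1(u) = (u + 4)(u - 3)(u - 4) / [42] = (1/42)u^3 - (1/14)u^2 - (8/21)u + 8/7
L_2(u) = (u + 4)(u + 3)(u - 4) / [-42] = -(1/42)u^3 - (1/14)u^2 + (8/21)u + 8/7
L_3(u) = (u + 4)(u + 3)(u - 3) / [56] = (1/56)u^3 + (1/14)u^2 - (9/56)u - 9/14
p(u) = (-112)·L_0 + (-53)·L_1 + 7·L_2 + 24·L_3
  (-112)·L_0(u) = 2u^3 - 8u^2 - 18u + 72
  (-53)·L_1(u) = -(53/42)u^3 + (53/14)u^2 + (424/21)u - 424/7
  7·L_2(u) = -(1/6)u^3 - (1/2)u^2 + (8/3)u + 8
  24·L_3(u) = (3/7)u^3 + (12/7)u^2 - (27/7)u - 108/7
Adding term by term: u^3 - 3u^2 + u + 4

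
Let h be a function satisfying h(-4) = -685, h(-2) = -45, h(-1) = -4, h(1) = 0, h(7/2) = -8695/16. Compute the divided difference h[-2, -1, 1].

h[-2,-1] = (-4 - (-45)) / (-1 - (-2)) = 41
h[-1,1] = (0 - (-4)) / (1 - (-1)) = 2
h[-2,-1,1] = (2 - 41) / (1 - (-2)) = -13

-13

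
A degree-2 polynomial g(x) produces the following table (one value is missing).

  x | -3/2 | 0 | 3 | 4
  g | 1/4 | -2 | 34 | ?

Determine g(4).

The 3 known values determine g uniquely (degree ≤ 2).
L_0(4) = (4)·(1)/[(-3/2)·(-9/2)] = 16/27
L_1(4) = (11/2)·(1)/[(3/2)·(-3)] = -11/9
L_2(4) = (11/2)·(4)/[(9/2)·(3)] = 44/27
Sum: 1/4·(16/27) + (-2)·(-11/9) + 34·(44/27) = 58

58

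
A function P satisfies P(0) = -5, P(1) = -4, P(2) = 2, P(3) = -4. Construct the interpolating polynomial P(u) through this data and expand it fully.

Build the Lagrange basis polynomials:
L_0(u) = (u - 1)(u - 2)(u - 3) / [-6] = -(1/6)u^3 + u^2 - (11/6)u + 1
L_1(u) = u(u - 2)(u - 3) / [2] = (1/2)u^3 - (5/2)u^2 + 3u
L_2(u) = u(u - 1)(u - 3) / [-2] = -(1/2)u^3 + 2u^2 - (3/2)u
L_3(u) = u(u - 1)(u - 2) / [6] = (1/6)u^3 - (1/2)u^2 + (1/3)u
P(u) = (-5)·L_0 + (-4)·L_1 + 2·L_2 + (-4)·L_3
  (-5)·L_0(u) = (5/6)u^3 - 5u^2 + (55/6)u - 5
  (-4)·L_1(u) = -2u^3 + 10u^2 - 12u
  2·L_2(u) = -u^3 + 4u^2 - 3u
  (-4)·L_3(u) = -(2/3)u^3 + 2u^2 - (4/3)u
Adding term by term: -(17/6)u^3 + 11u^2 - (43/6)u - 5

P(u) = -(17/6)u^3 + 11u^2 - (43/6)u - 5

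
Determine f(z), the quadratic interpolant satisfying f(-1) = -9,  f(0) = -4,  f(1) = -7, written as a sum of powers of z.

L_0(z) = z(z - 1) / [2] = (1/2)z^2 - (1/2)z
L_1(z) = (z + 1)(z - 1) / [-1] = -z^2 + 1
L_2(z) = (z + 1)z / [2] = (1/2)z^2 + (1/2)z
f(z) = (-9)·L_0 + (-4)·L_1 + (-7)·L_2
  (-9)·L_0(z) = -(9/2)z^2 + (9/2)z
  (-4)·L_1(z) = 4z^2 - 4
  (-7)·L_2(z) = -(7/2)z^2 - (7/2)z
Adding term by term: -4z^2 + z - 4

f(z) = -4z^2 + z - 4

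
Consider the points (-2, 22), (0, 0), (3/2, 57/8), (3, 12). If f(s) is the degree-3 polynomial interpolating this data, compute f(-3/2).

87/8

Using Newton's divided-difference form:
f[-2,0] = (0 - 22) / (0 - (-2)) = -11
f[0,3/2] = (57/8 - 0) / (3/2 - 0) = 19/4
f[3/2,3] = (12 - 57/8) / (3 - 3/2) = 13/4
f[-2,0,3/2] = (19/4 - (-11)) / (3/2 - (-2)) = 9/2
f[0,3/2,3] = (13/4 - 19/4) / (3 - 0) = -1/2
f[-2,0,3/2,3] = (-1/2 - 9/2) / (3 - (-2)) = -1
f(-3/2) = 22 + (-11)·(1/2) + (9/2)·(1/2)·(-3/2) + (-1)·(1/2)·(-3/2)·(-3) = 87/8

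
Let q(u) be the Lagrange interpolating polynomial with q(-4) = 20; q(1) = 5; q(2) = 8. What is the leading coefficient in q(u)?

1

Build the Lagrange basis polynomials:
L_0(u) = (u - 1)(u - 2) / [30] = (1/30)u^2 - (1/10)u + 1/15
L_1(u) = (u + 4)(u - 2) / [-5] = -(1/5)u^2 - (2/5)u + 8/5
L_2(u) = (u + 4)(u - 1) / [6] = (1/6)u^2 + (1/2)u - 2/3
q(u) = 20·L_0 + 5·L_1 + 8·L_2
Only the coefficient of u^2 is needed; take it from each L_i and combine:
20·(1/30) + 5·(-1/5) + 8·(1/6) = 1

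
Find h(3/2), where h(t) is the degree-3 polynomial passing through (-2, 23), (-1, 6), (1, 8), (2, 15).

L_0(3/2) = (5/2)·(1/2)·(-1/2)/[(-1)·(-3)·(-4)] = 5/96
L_1(3/2) = (7/2)·(1/2)·(-1/2)/[(1)·(-2)·(-3)] = -7/48
L_2(3/2) = (7/2)·(5/2)·(-1/2)/[(3)·(2)·(-1)] = 35/48
L_3(3/2) = (7/2)·(5/2)·(1/2)/[(4)·(3)·(1)] = 35/96
Sum: 23·(5/96) + 6·(-7/48) + 8·(35/48) + 15·(35/96) = 93/8

93/8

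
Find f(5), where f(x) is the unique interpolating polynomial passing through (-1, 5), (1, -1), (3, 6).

L_0(5) = (4)·(2)/[(-2)·(-4)] = 1
L_1(5) = (6)·(2)/[(2)·(-2)] = -3
L_2(5) = (6)·(4)/[(4)·(2)] = 3
Sum: 5·(1) + (-1)·(-3) + 6·(3) = 26

26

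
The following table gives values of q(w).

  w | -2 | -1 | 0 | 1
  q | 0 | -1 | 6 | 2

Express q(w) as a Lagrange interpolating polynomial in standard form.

q(w) = -(19/6)w^3 - (11/2)w^2 + (14/3)w + 6

Build the Lagrange basis polynomials:
L_0(w) = (w + 1)w(w - 1) / [-6] = -(1/6)w^3 + (1/6)w
L_1(w) = (w + 2)w(w - 1) / [2] = (1/2)w^3 + (1/2)w^2 - w
L_2(w) = (w + 2)(w + 1)(w - 1) / [-2] = -(1/2)w^3 - w^2 + (1/2)w + 1
L_3(w) = (w + 2)(w + 1)w / [6] = (1/6)w^3 + (1/2)w^2 + (1/3)w
q(w) = 0·L_0 + (-1)·L_1 + 6·L_2 + 2·L_3
  0·L_0(w) = 0
  (-1)·L_1(w) = -(1/2)w^3 - (1/2)w^2 + w
  6·L_2(w) = -3w^3 - 6w^2 + 3w + 6
  2·L_3(w) = (1/3)w^3 + w^2 + (2/3)w
Adding term by term: -(19/6)w^3 - (11/2)w^2 + (14/3)w + 6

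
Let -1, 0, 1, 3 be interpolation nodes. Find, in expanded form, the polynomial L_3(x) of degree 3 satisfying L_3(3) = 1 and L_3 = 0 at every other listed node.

L_3(x) = (x + 1)x(x - 1) / [(4)·(3)·(2)]
       = (x^3 - x) / (24)

L_3(x) = (1/24)x^3 - (1/24)x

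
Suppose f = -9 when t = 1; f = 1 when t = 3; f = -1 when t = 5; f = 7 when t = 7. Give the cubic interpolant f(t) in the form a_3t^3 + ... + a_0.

f(t) = (11/24)t^3 - (45/8)t^2 + (517/24)t - 203/8

Newton's divided differences:
f[1,3] = (1 - (-9)) / (3 - 1) = 5
f[3,5] = (-1 - 1) / (5 - 3) = -1
f[5,7] = (7 - (-1)) / (7 - 5) = 4
f[1,3,5] = (-1 - 5) / (5 - 1) = -3/2
f[3,5,7] = (4 - (-1)) / (7 - 3) = 5/4
f[1,3,5,7] = (5/4 - (-3/2)) / (7 - 1) = 11/24
f(t) = -9 + 5·(t - 1) + (-3/2)·(t - 1)(t - 3) + (11/24)·(t - 1)(t - 3)(t - 5)
Expanding: f(t) = (11/24)t^3 - (45/8)t^2 + (517/24)t - 203/8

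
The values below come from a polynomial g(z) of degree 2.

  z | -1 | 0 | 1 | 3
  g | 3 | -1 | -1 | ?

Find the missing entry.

11

The 3 known values determine g uniquely (degree ≤ 2).
L_0(3) = (3)·(2)/[(-1)·(-2)] = 3
L_1(3) = (4)·(2)/[(1)·(-1)] = -8
L_2(3) = (4)·(3)/[(2)·(1)] = 6
Sum: 3·(3) + (-1)·(-8) + (-1)·(6) = 11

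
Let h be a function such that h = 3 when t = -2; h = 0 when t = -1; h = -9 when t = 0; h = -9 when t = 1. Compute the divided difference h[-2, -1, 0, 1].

h[-2,-1] = (0 - 3) / (-1 - (-2)) = -3
h[-1,0] = (-9 - 0) / (0 - (-1)) = -9
h[0,1] = (-9 - (-9)) / (1 - 0) = 0
h[-2,-1,0] = (-9 - (-3)) / (0 - (-2)) = -3
h[-1,0,1] = (0 - (-9)) / (1 - (-1)) = 9/2
h[-2,-1,0,1] = (9/2 - (-3)) / (1 - (-2)) = 5/2

5/2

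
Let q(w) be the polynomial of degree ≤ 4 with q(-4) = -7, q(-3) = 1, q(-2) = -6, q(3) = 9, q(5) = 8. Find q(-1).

L_0(-1) = (2)·(1)·(-4)·(-6)/[(-1)·(-2)·(-7)·(-9)] = 8/21
L_1(-1) = (3)·(1)·(-4)·(-6)/[(1)·(-1)·(-6)·(-8)] = -3/2
L_2(-1) = (3)·(2)·(-4)·(-6)/[(2)·(1)·(-5)·(-7)] = 72/35
L_3(-1) = (3)·(2)·(1)·(-6)/[(7)·(6)·(5)·(-2)] = 3/35
L_4(-1) = (3)·(2)·(1)·(-4)/[(9)·(8)·(7)·(2)] = -1/42
Sum: (-7)·(8/21) + 1·(-3/2) + (-6)·(72/35) + 9·(3/35) + 8·(-1/42) = -223/14

-223/14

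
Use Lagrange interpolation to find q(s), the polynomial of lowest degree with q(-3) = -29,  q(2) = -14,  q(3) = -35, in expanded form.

Build the Lagrange basis polynomials:
L_0(s) = (s - 2)(s - 3) / [30] = (1/30)s^2 - (1/6)s + 1/5
L_1(s) = (s + 3)(s - 3) / [-5] = -(1/5)s^2 + 9/5
L_2(s) = (s + 3)(s - 2) / [6] = (1/6)s^2 + (1/6)s - 1
q(s) = (-29)·L_0 + (-14)·L_1 + (-35)·L_2
  (-29)·L_0(s) = -(29/30)s^2 + (29/6)s - 29/5
  (-14)·L_1(s) = (14/5)s^2 - 126/5
  (-35)·L_2(s) = -(35/6)s^2 - (35/6)s + 35
Adding term by term: -4s^2 - s + 4

q(s) = -4s^2 - s + 4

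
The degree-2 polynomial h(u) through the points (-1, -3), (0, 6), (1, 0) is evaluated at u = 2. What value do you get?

-21

Evaluate each Lagrange basis at u = 2:
L_0(2) = (2)·(1)/[(-1)·(-2)] = 1
L_1(2) = (3)·(1)/[(1)·(-1)] = -3
L_2(2) = (3)·(2)/[(2)·(1)] = 3
Sum: (-3)·(1) + 6·(-3) + 0 = -21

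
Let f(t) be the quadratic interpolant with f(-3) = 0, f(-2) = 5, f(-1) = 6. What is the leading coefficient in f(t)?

-2

Build the Lagrange basis polynomials:
L_0(t) = (t + 2)(t + 1) / [2] = (1/2)t^2 + (3/2)t + 1
L_1(t) = (t + 3)(t + 1) / [-1] = -t^2 - 4t - 3
L_2(t) = (t + 3)(t + 2) / [2] = (1/2)t^2 + (5/2)t + 3
f(t) = 0·L_0 + 5·L_1 + 6·L_2
Only the coefficient of t^2 is needed; take it from each L_i and combine:
0·(1/2) + 5·(-1) + 6·(1/2) = -2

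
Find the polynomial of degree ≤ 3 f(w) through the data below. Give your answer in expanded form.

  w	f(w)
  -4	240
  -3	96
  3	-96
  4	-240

L_0(w) = (w + 3)(w - 3)(w - 4) / [-56] = -(1/56)w^3 + (1/14)w^2 + (9/56)w - 9/14
L_1(w) = (w + 4)(w - 3)(w - 4) / [42] = (1/42)w^3 - (1/14)w^2 - (8/21)w + 8/7
L_2(w) = (w + 4)(w + 3)(w - 4) / [-42] = -(1/42)w^3 - (1/14)w^2 + (8/21)w + 8/7
L_3(w) = (w + 4)(w + 3)(w - 3) / [56] = (1/56)w^3 + (1/14)w^2 - (9/56)w - 9/14
f(w) = 240·L_0 + 96·L_1 + (-96)·L_2 + (-240)·L_3
  240·L_0(w) = -(30/7)w^3 + (120/7)w^2 + (270/7)w - 1080/7
  96·L_1(w) = (16/7)w^3 - (48/7)w^2 - (256/7)w + 768/7
  (-96)·L_2(w) = (16/7)w^3 + (48/7)w^2 - (256/7)w - 768/7
  (-240)·L_3(w) = -(30/7)w^3 - (120/7)w^2 + (270/7)w + 1080/7
Adding term by term: -4w^3 + 4w

f(w) = -4w^3 + 4w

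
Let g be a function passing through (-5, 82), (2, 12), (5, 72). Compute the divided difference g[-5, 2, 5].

g[-5,2] = (12 - 82) / (2 - (-5)) = -10
g[2,5] = (72 - 12) / (5 - 2) = 20
g[-5,2,5] = (20 - (-10)) / (5 - (-5)) = 3

3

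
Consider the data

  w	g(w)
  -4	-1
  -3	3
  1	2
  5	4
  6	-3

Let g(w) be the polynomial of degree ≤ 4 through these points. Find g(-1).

1567/600

Evaluate each Lagrange basis at w = -1:
L_0(-1) = (2)·(-2)·(-6)·(-7)/[(-1)·(-5)·(-9)·(-10)] = -28/75
L_1(-1) = (3)·(-2)·(-6)·(-7)/[(1)·(-4)·(-8)·(-9)] = 7/8
L_2(-1) = (3)·(2)·(-6)·(-7)/[(5)·(4)·(-4)·(-5)] = 63/100
L_3(-1) = (3)·(2)·(-2)·(-7)/[(9)·(8)·(4)·(-1)] = -7/24
L_4(-1) = (3)·(2)·(-2)·(-6)/[(10)·(9)·(5)·(1)] = 4/25
Sum: (-1)·(-28/75) + 3·(7/8) + 2·(63/100) + 4·(-7/24) + (-3)·(4/25) = 1567/600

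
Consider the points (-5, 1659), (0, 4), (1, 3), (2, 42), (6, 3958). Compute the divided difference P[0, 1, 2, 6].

28

P[0,1] = (3 - 4) / (1 - 0) = -1
P[1,2] = (42 - 3) / (2 - 1) = 39
P[2,6] = (3958 - 42) / (6 - 2) = 979
P[0,1,2] = (39 - (-1)) / (2 - 0) = 20
P[1,2,6] = (979 - 39) / (6 - 1) = 188
P[0,1,2,6] = (188 - 20) / (6 - 0) = 28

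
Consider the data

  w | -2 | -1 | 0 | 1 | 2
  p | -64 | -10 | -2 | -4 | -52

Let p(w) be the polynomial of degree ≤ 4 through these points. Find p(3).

-254

Evaluate each Lagrange basis at w = 3:
L_0(3) = (4)·(3)·(2)·(1)/[(-1)·(-2)·(-3)·(-4)] = 1
L_1(3) = (5)·(3)·(2)·(1)/[(1)·(-1)·(-2)·(-3)] = -5
L_2(3) = (5)·(4)·(2)·(1)/[(2)·(1)·(-1)·(-2)] = 10
L_3(3) = (5)·(4)·(3)·(1)/[(3)·(2)·(1)·(-1)] = -10
L_4(3) = (5)·(4)·(3)·(2)/[(4)·(3)·(2)·(1)] = 5
Sum: (-64)·(1) + (-10)·(-5) + (-2)·(10) + (-4)·(-10) + (-52)·(5) = -254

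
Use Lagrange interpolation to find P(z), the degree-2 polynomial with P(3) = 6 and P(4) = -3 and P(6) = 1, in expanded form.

Build the Lagrange basis polynomials:
L_0(z) = (z - 4)(z - 6) / [3] = (1/3)z^2 - (10/3)z + 8
L_1(z) = (z - 3)(z - 6) / [-2] = -(1/2)z^2 + (9/2)z - 9
L_2(z) = (z - 3)(z - 4) / [6] = (1/6)z^2 - (7/6)z + 2
P(z) = 6·L_0 + (-3)·L_1 + 1·L_2
  6·L_0(z) = 2z^2 - 20z + 48
  (-3)·L_1(z) = (3/2)z^2 - (27/2)z + 27
  1·L_2(z) = (1/6)z^2 - (7/6)z + 2
Adding term by term: (11/3)z^2 - (104/3)z + 77

P(z) = (11/3)z^2 - (104/3)z + 77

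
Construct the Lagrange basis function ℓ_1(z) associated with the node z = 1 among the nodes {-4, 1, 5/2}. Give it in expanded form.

ℓ_1(z) = -(2/15)z^2 - (1/5)z + 4/3

ℓ_1(z) = (z + 4)(z - 5/2) / [(5)·(-3/2)]
       = (z^2 + (3/2)z - 10) / (-15/2)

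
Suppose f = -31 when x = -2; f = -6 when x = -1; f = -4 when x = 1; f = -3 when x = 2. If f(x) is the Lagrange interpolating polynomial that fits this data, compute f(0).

-1

L_0(0) = (1)·(-1)·(-2)/[(-1)·(-3)·(-4)] = -1/6
L_1(0) = (2)·(-1)·(-2)/[(1)·(-2)·(-3)] = 2/3
L_2(0) = (2)·(1)·(-2)/[(3)·(2)·(-1)] = 2/3
L_3(0) = (2)·(1)·(-1)/[(4)·(3)·(1)] = -1/6
Sum: (-31)·(-1/6) + (-6)·(2/3) + (-4)·(2/3) + (-3)·(-1/6) = -1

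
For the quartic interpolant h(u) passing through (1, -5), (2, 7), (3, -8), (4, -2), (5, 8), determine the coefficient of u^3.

Build the Lagrange basis polynomials:
L_0(u) = (u - 2)(u - 3)(u - 4)(u - 5) / [24] = (1/24)u^4 - (7/12)u^3 + (71/24)u^2 - (77/12)u + 5
L_1(u) = (u - 1)(u - 3)(u - 4)(u - 5) / [-6] = -(1/6)u^4 + (13/6)u^3 - (59/6)u^2 + (107/6)u - 10
L_2(u) = (u - 1)(u - 2)(u - 4)(u - 5) / [4] = (1/4)u^4 - 3u^3 + (49/4)u^2 - (39/2)u + 10
L_3(u) = (u - 1)(u - 2)(u - 3)(u - 5) / [-6] = -(1/6)u^4 + (11/6)u^3 - (41/6)u^2 + (61/6)u - 5
L_4(u) = (u - 1)(u - 2)(u - 3)(u - 4) / [24] = (1/24)u^4 - (5/12)u^3 + (35/24)u^2 - (25/12)u + 1
h(u) = (-5)·L_0 + 7·L_1 + (-8)·L_2 + (-2)·L_3 + 8·L_4
Only the coefficient of u^3 is needed; take it from each L_i and combine:
(-5)·(-7/12) + 7·(13/6) + (-8)·(-3) + (-2)·(11/6) + 8·(-5/12) = 421/12

421/12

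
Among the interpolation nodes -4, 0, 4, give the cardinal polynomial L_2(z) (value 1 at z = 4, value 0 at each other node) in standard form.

L_2(z) = (z + 4)z / [(8)·(4)]
       = (z^2 + 4z) / (32)

L_2(z) = (1/32)z^2 + (1/8)z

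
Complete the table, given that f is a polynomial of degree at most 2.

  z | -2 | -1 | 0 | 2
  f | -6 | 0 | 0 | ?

The 3 known values determine f uniquely (degree ≤ 2).
Evaluate each Lagrange basis at z = 2:
L_0(2) = (3)·(2)/[(-1)·(-2)] = 3
L_1(2) = (4)·(2)/[(1)·(-1)] = -8
L_2(2) = (4)·(3)/[(2)·(1)] = 6
Sum: (-6)·(3) + 0 + 0 = -18

-18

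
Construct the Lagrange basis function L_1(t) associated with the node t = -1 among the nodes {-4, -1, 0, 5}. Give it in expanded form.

L_1(t) = (1/18)t^3 - (1/18)t^2 - (10/9)t

L_1(t) = (t + 4)t(t - 5) / [(3)·(-1)·(-6)]
       = (t^3 - t^2 - 20t) / (18)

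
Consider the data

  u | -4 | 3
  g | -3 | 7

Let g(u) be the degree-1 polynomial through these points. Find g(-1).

9/7

L_0(-1) = (-4)/[(-7)] = 4/7
L_1(-1) = (3)/[(7)] = 3/7
Sum: (-3)·(4/7) + 7·(3/7) = 9/7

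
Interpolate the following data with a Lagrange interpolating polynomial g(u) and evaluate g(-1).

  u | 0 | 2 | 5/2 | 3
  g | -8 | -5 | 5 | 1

683/5

Evaluate each Lagrange basis at u = -1:
L_0(-1) = (-3)·(-7/2)·(-4)/[(-2)·(-5/2)·(-3)] = 14/5
L_1(-1) = (-1)·(-7/2)·(-4)/[(2)·(-1/2)·(-1)] = -14
L_2(-1) = (-1)·(-3)·(-4)/[(5/2)·(1/2)·(-1/2)] = 96/5
L_3(-1) = (-1)·(-3)·(-7/2)/[(3)·(1)·(1/2)] = -7
Sum: (-8)·(14/5) + (-5)·(-14) + 5·(96/5) + 1·(-7) = 683/5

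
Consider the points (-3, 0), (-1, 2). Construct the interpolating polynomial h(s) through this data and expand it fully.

L_0(s) = (s + 1) / [-2] = -(1/2)s - 1/2
L_1(s) = (s + 3) / [2] = (1/2)s + 3/2
h(s) = 0·L_0 + 2·L_1
  0·L_0(s) = 0
  2·L_1(s) = s + 3
Adding term by term: s + 3

h(s) = s + 3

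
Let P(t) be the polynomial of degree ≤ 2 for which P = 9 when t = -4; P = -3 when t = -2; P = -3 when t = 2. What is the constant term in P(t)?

L_0(t) = (t + 2)(t - 2) / [12] = (1/12)t^2 - 1/3
L_1(t) = (t + 4)(t - 2) / [-8] = -(1/8)t^2 - (1/4)t + 1
L_2(t) = (t + 4)(t + 2) / [24] = (1/24)t^2 + (1/4)t + 1/3
P(t) = 9·L_0 + (-3)·L_1 + (-3)·L_2
Only the constant term is needed; take it from each L_i and combine:
9·(-1/3) + (-3)·(1) + (-3)·(1/3) = -7

-7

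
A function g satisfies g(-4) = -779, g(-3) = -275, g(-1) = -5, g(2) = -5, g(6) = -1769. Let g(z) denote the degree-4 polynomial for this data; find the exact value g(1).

1

Using Newton's divided-difference form:
g[-4,-3] = (-275 - (-779)) / (-3 - (-4)) = 504
g[-3,-1] = (-5 - (-275)) / (-1 - (-3)) = 135
g[-1,2] = (-5 - (-5)) / (2 - (-1)) = 0
g[2,6] = (-1769 - (-5)) / (6 - 2) = -441
g[-4,-3,-1] = (135 - 504) / (-1 - (-4)) = -123
g[-3,-1,2] = (0 - 135) / (2 - (-3)) = -27
g[-1,2,6] = (-441 - 0) / (6 - (-1)) = -63
g[-4,-3,-1,2] = (-27 - (-123)) / (2 - (-4)) = 16
g[-3,-1,2,6] = (-63 - (-27)) / (6 - (-3)) = -4
g[-4,-3,-1,2,6] = (-4 - 16) / (6 - (-4)) = -2
g(1) = -779 + 504·(5) + (-123)·(5)·(4) + 16·(5)·(4)·(2) + (-2)·(5)·(4)·(2)·(-1) = 1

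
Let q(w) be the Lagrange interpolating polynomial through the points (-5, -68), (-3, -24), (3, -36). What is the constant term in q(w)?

-3

Build the Lagrange basis polynomials:
L_0(w) = (w + 3)(w - 3) / [16] = (1/16)w^2 - 9/16
L_1(w) = (w + 5)(w - 3) / [-12] = -(1/12)w^2 - (1/6)w + 5/4
L_2(w) = (w + 5)(w + 3) / [48] = (1/48)w^2 + (1/6)w + 5/16
q(w) = (-68)·L_0 + (-24)·L_1 + (-36)·L_2
Only the constant term is needed; take it from each L_i and combine:
(-68)·(-9/16) + (-24)·(5/4) + (-36)·(5/16) = -3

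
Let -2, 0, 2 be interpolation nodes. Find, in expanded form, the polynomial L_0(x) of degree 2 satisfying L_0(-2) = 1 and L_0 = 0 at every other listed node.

L_0(x) = (1/8)x^2 - (1/4)x

L_0(x) = x(x - 2) / [(-2)·(-4)]
       = (x^2 - 2x) / (8)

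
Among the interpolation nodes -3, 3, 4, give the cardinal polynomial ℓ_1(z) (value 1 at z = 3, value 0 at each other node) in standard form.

ℓ_1(z) = -(1/6)z^2 + (1/6)z + 2

ℓ_1(z) = (z + 3)(z - 4) / [(6)·(-1)]
       = (z^2 - z - 12) / (-6)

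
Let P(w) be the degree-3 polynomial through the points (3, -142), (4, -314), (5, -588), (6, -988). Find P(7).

L_0(7) = (3)·(2)·(1)/[(-1)·(-2)·(-3)] = -1
L_1(7) = (4)·(2)·(1)/[(1)·(-1)·(-2)] = 4
L_2(7) = (4)·(3)·(1)/[(2)·(1)·(-1)] = -6
L_3(7) = (4)·(3)·(2)/[(3)·(2)·(1)] = 4
Sum: (-142)·(-1) + (-314)·(4) + (-588)·(-6) + (-988)·(4) = -1538

-1538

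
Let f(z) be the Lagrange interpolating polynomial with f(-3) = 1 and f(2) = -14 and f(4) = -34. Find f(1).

-7

L_0(1) = (-1)·(-3)/[(-5)·(-7)] = 3/35
L_1(1) = (4)·(-3)/[(5)·(-2)] = 6/5
L_2(1) = (4)·(-1)/[(7)·(2)] = -2/7
Sum: 1·(3/35) + (-14)·(6/5) + (-34)·(-2/7) = -7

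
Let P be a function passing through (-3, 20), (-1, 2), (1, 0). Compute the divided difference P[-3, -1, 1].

2

P[-3,-1] = (2 - 20) / (-1 - (-3)) = -9
P[-1,1] = (0 - 2) / (1 - (-1)) = -1
P[-3,-1,1] = (-1 - (-9)) / (1 - (-3)) = 2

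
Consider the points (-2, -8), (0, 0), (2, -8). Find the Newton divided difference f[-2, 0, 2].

-2

f[-2,0] = (0 - (-8)) / (0 - (-2)) = 4
f[0,2] = (-8 - 0) / (2 - 0) = -4
f[-2,0,2] = (-4 - 4) / (2 - (-2)) = -2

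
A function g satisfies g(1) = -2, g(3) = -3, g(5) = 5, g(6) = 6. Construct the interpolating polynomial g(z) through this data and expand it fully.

Newton's divided differences:
g[1,3] = (-3 - (-2)) / (3 - 1) = -1/2
g[3,5] = (5 - (-3)) / (5 - 3) = 4
g[5,6] = (6 - 5) / (6 - 5) = 1
g[1,3,5] = (4 - (-1/2)) / (5 - 1) = 9/8
g[3,5,6] = (1 - 4) / (6 - 3) = -1
g[1,3,5,6] = (-1 - 9/8) / (6 - 1) = -17/40
g(z) = -2 + (-1/2)·(z - 1) + (9/8)·(z - 1)(z - 3) + (-17/40)·(z - 1)(z - 3)(z - 5)
Expanding: g(z) = -(17/40)z^3 + (99/20)z^2 - (591/40)z + 33/4

g(z) = -(17/40)z^3 + (99/20)z^2 - (591/40)z + 33/4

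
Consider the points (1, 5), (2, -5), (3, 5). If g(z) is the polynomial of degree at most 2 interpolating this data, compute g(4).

35

Evaluate each Lagrange basis at z = 4:
L_0(4) = (2)·(1)/[(-1)·(-2)] = 1
L_1(4) = (3)·(1)/[(1)·(-1)] = -3
L_2(4) = (3)·(2)/[(2)·(1)] = 3
Sum: 5·(1) + (-5)·(-3) + 5·(3) = 35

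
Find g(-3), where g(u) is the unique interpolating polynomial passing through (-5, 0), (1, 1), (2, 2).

L_0(-3) = (-4)·(-5)/[(-6)·(-7)] = 10/21
L_1(-3) = (2)·(-5)/[(6)·(-1)] = 5/3
L_2(-3) = (2)·(-4)/[(7)·(1)] = -8/7
Sum: 0 + 1·(5/3) + 2·(-8/7) = -13/21

-13/21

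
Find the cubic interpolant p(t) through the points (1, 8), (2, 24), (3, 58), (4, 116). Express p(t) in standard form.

p(t) = t^3 + 3t^2 + 4

Build the Lagrange basis polynomials:
L_0(t) = (t - 2)(t - 3)(t - 4) / [-6] = -(1/6)t^3 + (3/2)t^2 - (13/3)t + 4
L_1(t) = (t - 1)(t - 3)(t - 4) / [2] = (1/2)t^3 - 4t^2 + (19/2)t - 6
L_2(t) = (t - 1)(t - 2)(t - 4) / [-2] = -(1/2)t^3 + (7/2)t^2 - 7t + 4
L_3(t) = (t - 1)(t - 2)(t - 3) / [6] = (1/6)t^3 - t^2 + (11/6)t - 1
p(t) = 8·L_0 + 24·L_1 + 58·L_2 + 116·L_3
  8·L_0(t) = -(4/3)t^3 + 12t^2 - (104/3)t + 32
  24·L_1(t) = 12t^3 - 96t^2 + 228t - 144
  58·L_2(t) = -29t^3 + 203t^2 - 406t + 232
  116·L_3(t) = (58/3)t^3 - 116t^2 + (638/3)t - 116
Adding term by term: t^3 + 3t^2 + 4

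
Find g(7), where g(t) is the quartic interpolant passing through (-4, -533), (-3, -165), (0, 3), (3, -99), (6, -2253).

-4295

Using Newton's divided-difference form:
g[-4,-3] = (-165 - (-533)) / (-3 - (-4)) = 368
g[-3,0] = (3 - (-165)) / (0 - (-3)) = 56
g[0,3] = (-99 - 3) / (3 - 0) = -34
g[3,6] = (-2253 - (-99)) / (6 - 3) = -718
g[-4,-3,0] = (56 - 368) / (0 - (-4)) = -78
g[-3,0,3] = (-34 - 56) / (3 - (-3)) = -15
g[0,3,6] = (-718 - (-34)) / (6 - 0) = -114
g[-4,-3,0,3] = (-15 - (-78)) / (3 - (-4)) = 9
g[-3,0,3,6] = (-114 - (-15)) / (6 - (-3)) = -11
g[-4,-3,0,3,6] = (-11 - 9) / (6 - (-4)) = -2
g(7) = -533 + 368·(11) + (-78)·(11)·(10) + 9·(11)·(10)·(7) + (-2)·(11)·(10)·(7)·(4) = -4295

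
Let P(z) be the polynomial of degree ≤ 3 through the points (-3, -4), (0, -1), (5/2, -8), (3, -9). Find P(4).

-1591/165

L_0(4) = (4)·(3/2)·(1)/[(-3)·(-11/2)·(-6)] = -2/33
L_1(4) = (7)·(3/2)·(1)/[(3)·(-5/2)·(-3)] = 7/15
L_2(4) = (7)·(4)·(1)/[(11/2)·(5/2)·(-1/2)] = -224/55
L_3(4) = (7)·(4)·(3/2)/[(6)·(3)·(1/2)] = 14/3
Sum: (-4)·(-2/33) + (-1)·(7/15) + (-8)·(-224/55) + (-9)·(14/3) = -1591/165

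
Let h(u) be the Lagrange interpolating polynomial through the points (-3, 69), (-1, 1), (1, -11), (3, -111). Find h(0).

L_0(0) = (1)·(-1)·(-3)/[(-2)·(-4)·(-6)] = -1/16
L_1(0) = (3)·(-1)·(-3)/[(2)·(-2)·(-4)] = 9/16
L_2(0) = (3)·(1)·(-3)/[(4)·(2)·(-2)] = 9/16
L_3(0) = (3)·(1)·(-1)/[(6)·(4)·(2)] = -1/16
Sum: 69·(-1/16) + 1·(9/16) + (-11)·(9/16) + (-111)·(-1/16) = -3

-3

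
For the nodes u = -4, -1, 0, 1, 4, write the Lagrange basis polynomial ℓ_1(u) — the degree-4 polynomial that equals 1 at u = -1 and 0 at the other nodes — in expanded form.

ℓ_1(u) = (u + 4)u(u - 1)(u - 4) / [(3)·(-1)·(-2)·(-5)]
       = (u^4 - u^3 - 16u^2 + 16u) / (-30)

ℓ_1(u) = -(1/30)u^4 + (1/30)u^3 + (8/15)u^2 - (8/15)u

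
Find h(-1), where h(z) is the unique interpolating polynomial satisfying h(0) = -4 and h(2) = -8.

L_0(-1) = (-3)/[(-2)] = 3/2
L_1(-1) = (-1)/[(2)] = -1/2
Sum: (-4)·(3/2) + (-8)·(-1/2) = -2

-2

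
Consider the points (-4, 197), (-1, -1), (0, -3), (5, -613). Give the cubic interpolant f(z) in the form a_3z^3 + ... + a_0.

Newton's divided differences:
f[-4,-1] = (-1 - 197) / (-1 - (-4)) = -66
f[-1,0] = (-3 - (-1)) / (0 - (-1)) = -2
f[0,5] = (-613 - (-3)) / (5 - 0) = -122
f[-4,-1,0] = (-2 - (-66)) / (0 - (-4)) = 16
f[-1,0,5] = (-122 - (-2)) / (5 - (-1)) = -20
f[-4,-1,0,5] = (-20 - 16) / (5 - (-4)) = -4
f(z) = 197 + (-66)·(z + 4) + 16·(z + 4)(z + 1) + (-4)·(z + 4)(z + 1)z
Expanding: f(z) = -4z^3 - 4z^2 - 2z - 3

f(z) = -4z^3 - 4z^2 - 2z - 3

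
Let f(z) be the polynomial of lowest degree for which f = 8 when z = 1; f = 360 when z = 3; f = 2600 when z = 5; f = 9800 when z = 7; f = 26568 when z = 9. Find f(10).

Evaluate each Lagrange basis at z = 10:
L_0(10) = (7)·(5)·(3)·(1)/[(-2)·(-4)·(-6)·(-8)] = 35/128
L_1(10) = (9)·(5)·(3)·(1)/[(2)·(-2)·(-4)·(-6)] = -45/32
L_2(10) = (9)·(7)·(3)·(1)/[(4)·(2)·(-2)·(-4)] = 189/64
L_3(10) = (9)·(7)·(5)·(1)/[(6)·(4)·(2)·(-2)] = -105/32
L_4(10) = (9)·(7)·(5)·(3)/[(8)·(6)·(4)·(2)] = 315/128
Sum: 8·(35/128) + 360·(-45/32) + 2600·(189/64) + 9800·(-105/32) + 26568·(315/128) = 40400

40400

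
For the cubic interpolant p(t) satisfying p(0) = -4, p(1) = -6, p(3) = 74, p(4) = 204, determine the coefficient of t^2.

-2

Build the Lagrange basis polynomials:
L_0(t) = (t - 1)(t - 3)(t - 4) / [-12] = -(1/12)t^3 + (2/3)t^2 - (19/12)t + 1
L_1(t) = t(t - 3)(t - 4) / [6] = (1/6)t^3 - (7/6)t^2 + 2t
L_2(t) = t(t - 1)(t - 4) / [-6] = -(1/6)t^3 + (5/6)t^2 - (2/3)t
L_3(t) = t(t - 1)(t - 3) / [12] = (1/12)t^3 - (1/3)t^2 + (1/4)t
p(t) = (-4)·L_0 + (-6)·L_1 + 74·L_2 + 204·L_3
Only the coefficient of t^2 is needed; take it from each L_i and combine:
(-4)·(2/3) + (-6)·(-7/6) + 74·(5/6) + 204·(-1/3) = -2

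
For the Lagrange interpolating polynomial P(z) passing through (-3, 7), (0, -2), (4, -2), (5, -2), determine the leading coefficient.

-3/56

The leading coefficient equals the top divided difference P[-3,0,4,5].
P[-3,0] = (-2 - 7) / (0 - (-3)) = -3
P[0,4] = (-2 - (-2)) / (4 - 0) = 0
P[4,5] = (-2 - (-2)) / (5 - 4) = 0
P[-3,0,4] = (0 - (-3)) / (4 - (-3)) = 3/7
P[0,4,5] = (0 - 0) / (5 - 0) = 0
P[-3,0,4,5] = (0 - 3/7) / (5 - (-3)) = -3/56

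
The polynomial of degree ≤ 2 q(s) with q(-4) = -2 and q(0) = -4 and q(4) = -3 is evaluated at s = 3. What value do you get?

-113/32

Evaluate each Lagrange basis at s = 3:
L_0(3) = (3)·(-1)/[(-4)·(-8)] = -3/32
L_1(3) = (7)·(-1)/[(4)·(-4)] = 7/16
L_2(3) = (7)·(3)/[(8)·(4)] = 21/32
Sum: (-2)·(-3/32) + (-4)·(7/16) + (-3)·(21/32) = -113/32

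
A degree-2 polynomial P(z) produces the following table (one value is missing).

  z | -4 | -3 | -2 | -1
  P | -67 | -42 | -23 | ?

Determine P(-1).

The 3 known values determine P uniquely (degree ≤ 2).
L_0(-1) = (2)·(1)/[(-1)·(-2)] = 1
L_1(-1) = (3)·(1)/[(1)·(-1)] = -3
L_2(-1) = (3)·(2)/[(2)·(1)] = 3
Sum: (-67)·(1) + (-42)·(-3) + (-23)·(3) = -10

-10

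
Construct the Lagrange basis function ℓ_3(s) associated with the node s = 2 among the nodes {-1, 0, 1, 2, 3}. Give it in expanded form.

ℓ_3(s) = -(1/6)s^4 + (1/2)s^3 + (1/6)s^2 - (1/2)s

ℓ_3(s) = (s + 1)s(s - 1)(s - 3) / [(3)·(2)·(1)·(-1)]
       = (s^4 - 3s^3 - s^2 + 3s) / (-6)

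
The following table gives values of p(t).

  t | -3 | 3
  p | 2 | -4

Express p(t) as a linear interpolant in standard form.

Build the Lagrange basis polynomials:
L_0(t) = (t - 3) / [-6] = -(1/6)t + 1/2
L_1(t) = (t + 3) / [6] = (1/6)t + 1/2
p(t) = 2·L_0 + (-4)·L_1
  2·L_0(t) = -(1/3)t + 1
  (-4)·L_1(t) = -(2/3)t - 2
Adding term by term: -t - 1

p(t) = -t - 1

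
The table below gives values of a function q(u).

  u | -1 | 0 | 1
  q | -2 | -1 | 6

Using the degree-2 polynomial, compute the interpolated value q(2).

19

L_0(2) = (2)·(1)/[(-1)·(-2)] = 1
L_1(2) = (3)·(1)/[(1)·(-1)] = -3
L_2(2) = (3)·(2)/[(2)·(1)] = 3
Sum: (-2)·(1) + (-1)·(-3) + 6·(3) = 19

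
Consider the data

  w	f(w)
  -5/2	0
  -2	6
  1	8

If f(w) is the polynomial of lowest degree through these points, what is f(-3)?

L_0(-3) = (-1)·(-4)/[(-1/2)·(-7/2)] = 16/7
L_1(-3) = (-1/2)·(-4)/[(1/2)·(-3)] = -4/3
L_2(-3) = (-1/2)·(-1)/[(7/2)·(3)] = 1/21
Sum: 0 + 6·(-4/3) + 8·(1/21) = -160/21

-160/21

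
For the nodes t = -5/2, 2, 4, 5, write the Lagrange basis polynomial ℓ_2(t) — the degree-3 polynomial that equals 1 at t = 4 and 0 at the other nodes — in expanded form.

ℓ_2(t) = -(1/13)t^3 + (9/26)t^2 + (15/26)t - 25/13

ℓ_2(t) = (t + 5/2)(t - 2)(t - 5) / [(13/2)·(2)·(-1)]
       = (t^3 - (9/2)t^2 - (15/2)t + 25) / (-13)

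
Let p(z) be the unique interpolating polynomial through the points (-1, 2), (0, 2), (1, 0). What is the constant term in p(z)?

L_0(z) = z(z - 1) / [2] = (1/2)z^2 - (1/2)z
L_1(z) = (z + 1)(z - 1) / [-1] = -z^2 + 1
L_2(z) = (z + 1)z / [2] = (1/2)z^2 + (1/2)z
p(z) = 2·L_0 + 2·L_1 + 0·L_2
Only the constant term is needed; take it from each L_i and combine:
2·(0) + 2·(1) + 0·(0) = 2

2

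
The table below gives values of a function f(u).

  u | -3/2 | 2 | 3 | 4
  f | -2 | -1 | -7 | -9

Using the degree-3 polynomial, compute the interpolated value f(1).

1223/231

Using Newton's divided-difference form:
f[-3/2,2] = (-1 - (-2)) / (2 - (-3/2)) = 2/7
f[2,3] = (-7 - (-1)) / (3 - 2) = -6
f[3,4] = (-9 - (-7)) / (4 - 3) = -2
f[-3/2,2,3] = (-6 - 2/7) / (3 - (-3/2)) = -88/63
f[2,3,4] = (-2 - (-6)) / (4 - 2) = 2
f[-3/2,2,3,4] = (2 - (-88/63)) / (4 - (-3/2)) = 428/693
f(1) = -2 + (2/7)·(5/2) + (-88/63)·(5/2)·(-1) + (428/693)·(5/2)·(-1)·(-2) = 1223/231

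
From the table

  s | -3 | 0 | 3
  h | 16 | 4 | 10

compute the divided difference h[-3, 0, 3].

h[-3,0] = (4 - 16) / (0 - (-3)) = -4
h[0,3] = (10 - 4) / (3 - 0) = 2
h[-3,0,3] = (2 - (-4)) / (3 - (-3)) = 1

1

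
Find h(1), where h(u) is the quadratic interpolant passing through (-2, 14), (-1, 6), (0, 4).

8

Evaluate each Lagrange basis at u = 1:
L_0(1) = (2)·(1)/[(-1)·(-2)] = 1
L_1(1) = (3)·(1)/[(1)·(-1)] = -3
L_2(1) = (3)·(2)/[(2)·(1)] = 3
Sum: 14·(1) + 6·(-3) + 4·(3) = 8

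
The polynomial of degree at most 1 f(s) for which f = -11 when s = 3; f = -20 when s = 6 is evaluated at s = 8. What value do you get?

Evaluate each Lagrange basis at s = 8:
L_0(8) = (2)/[(-3)] = -2/3
L_1(8) = (5)/[(3)] = 5/3
Sum: (-11)·(-2/3) + (-20)·(5/3) = -26

-26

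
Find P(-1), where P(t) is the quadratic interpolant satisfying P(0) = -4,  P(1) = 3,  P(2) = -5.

Using Newton's divided-difference form:
P[0,1] = (3 - (-4)) / (1 - 0) = 7
P[1,2] = (-5 - 3) / (2 - 1) = -8
P[0,1,2] = (-8 - 7) / (2 - 0) = -15/2
P(-1) = -4 + 7·(-1) + (-15/2)·(-1)·(-2) = -26

-26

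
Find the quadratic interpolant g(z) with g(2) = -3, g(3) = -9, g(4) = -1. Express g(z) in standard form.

L_0(z) = (z - 3)(z - 4) / [2] = (1/2)z^2 - (7/2)z + 6
L_1(z) = (z - 2)(z - 4) / [-1] = -z^2 + 6z - 8
L_2(z) = (z - 2)(z - 3) / [2] = (1/2)z^2 - (5/2)z + 3
g(z) = (-3)·L_0 + (-9)·L_1 + (-1)·L_2
  (-3)·L_0(z) = -(3/2)z^2 + (21/2)z - 18
  (-9)·L_1(z) = 9z^2 - 54z + 72
  (-1)·L_2(z) = -(1/2)z^2 + (5/2)z - 3
Adding term by term: 7z^2 - 41z + 51

g(z) = 7z^2 - 41z + 51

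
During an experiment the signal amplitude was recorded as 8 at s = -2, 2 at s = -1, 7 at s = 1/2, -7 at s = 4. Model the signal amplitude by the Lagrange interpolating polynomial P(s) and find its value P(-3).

413/15

L_0(-3) = (-2)·(-7/2)·(-7)/[(-1)·(-5/2)·(-6)] = 49/15
L_1(-3) = (-1)·(-7/2)·(-7)/[(1)·(-3/2)·(-5)] = -49/15
L_2(-3) = (-1)·(-2)·(-7)/[(5/2)·(3/2)·(-7/2)] = 16/15
L_3(-3) = (-1)·(-2)·(-7/2)/[(6)·(5)·(7/2)] = -1/15
Sum: 8·(49/15) + 2·(-49/15) + 7·(16/15) + (-7)·(-1/15) = 413/15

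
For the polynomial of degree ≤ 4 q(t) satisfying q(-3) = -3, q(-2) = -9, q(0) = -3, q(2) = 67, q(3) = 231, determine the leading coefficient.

The leading coefficient equals the top divided difference q[-3,-2,0,2,3].
q[-3,-2] = (-9 - (-3)) / (-2 - (-3)) = -6
q[-2,0] = (-3 - (-9)) / (0 - (-2)) = 3
q[0,2] = (67 - (-3)) / (2 - 0) = 35
q[2,3] = (231 - 67) / (3 - 2) = 164
q[-3,-2,0] = (3 - (-6)) / (0 - (-3)) = 3
q[-2,0,2] = (35 - 3) / (2 - (-2)) = 8
q[0,2,3] = (164 - 35) / (3 - 0) = 43
q[-3,-2,0,2] = (8 - 3) / (2 - (-3)) = 1
q[-2,0,2,3] = (43 - 8) / (3 - (-2)) = 7
q[-3,-2,0,2,3] = (7 - 1) / (3 - (-3)) = 1

1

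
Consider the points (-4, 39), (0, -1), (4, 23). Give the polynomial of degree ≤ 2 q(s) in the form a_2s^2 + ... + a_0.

q(s) = 2s^2 - 2s - 1

L_0(s) = s(s - 4) / [32] = (1/32)s^2 - (1/8)s
L_1(s) = (s + 4)(s - 4) / [-16] = -(1/16)s^2 + 1
L_2(s) = (s + 4)s / [32] = (1/32)s^2 + (1/8)s
q(s) = 39·L_0 + (-1)·L_1 + 23·L_2
  39·L_0(s) = (39/32)s^2 - (39/8)s
  (-1)·L_1(s) = (1/16)s^2 - 1
  23·L_2(s) = (23/32)s^2 + (23/8)s
Adding term by term: 2s^2 - 2s - 1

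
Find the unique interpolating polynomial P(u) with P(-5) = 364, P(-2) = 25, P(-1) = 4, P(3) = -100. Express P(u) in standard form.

P(u) = -3u^3 - u^2 - 3u - 1

Build the Lagrange basis polynomials:
L_0(u) = (u + 2)(u + 1)(u - 3) / [-96] = -(1/96)u^3 + (7/96)u + 1/16
L_1(u) = (u + 5)(u + 1)(u - 3) / [15] = (1/15)u^3 + (1/5)u^2 - (13/15)u - 1
L_2(u) = (u + 5)(u + 2)(u - 3) / [-16] = -(1/16)u^3 - (1/4)u^2 + (11/16)u + 15/8
L_3(u) = (u + 5)(u + 2)(u + 1) / [160] = (1/160)u^3 + (1/20)u^2 + (17/160)u + 1/16
P(u) = 364·L_0 + 25·L_1 + 4·L_2 + (-100)·L_3
  364·L_0(u) = -(91/24)u^3 + (637/24)u + 91/4
  25·L_1(u) = (5/3)u^3 + 5u^2 - (65/3)u - 25
  4·L_2(u) = -(1/4)u^3 - u^2 + (11/4)u + 15/2
  (-100)·L_3(u) = -(5/8)u^3 - 5u^2 - (85/8)u - 25/4
Adding term by term: -3u^3 - u^2 - 3u - 1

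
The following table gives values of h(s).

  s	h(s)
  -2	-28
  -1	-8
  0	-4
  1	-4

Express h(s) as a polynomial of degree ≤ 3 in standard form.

h(s) = 2s^3 - 2s^2 - 4

Build the Lagrange basis polynomials:
L_0(s) = (s + 1)s(s - 1) / [-6] = -(1/6)s^3 + (1/6)s
L_1(s) = (s + 2)s(s - 1) / [2] = (1/2)s^3 + (1/2)s^2 - s
L_2(s) = (s + 2)(s + 1)(s - 1) / [-2] = -(1/2)s^3 - s^2 + (1/2)s + 1
L_3(s) = (s + 2)(s + 1)s / [6] = (1/6)s^3 + (1/2)s^2 + (1/3)s
h(s) = (-28)·L_0 + (-8)·L_1 + (-4)·L_2 + (-4)·L_3
  (-28)·L_0(s) = (14/3)s^3 - (14/3)s
  (-8)·L_1(s) = -4s^3 - 4s^2 + 8s
  (-4)·L_2(s) = 2s^3 + 4s^2 - 2s - 4
  (-4)·L_3(s) = -(2/3)s^3 - 2s^2 - (4/3)s
Adding term by term: 2s^3 - 2s^2 - 4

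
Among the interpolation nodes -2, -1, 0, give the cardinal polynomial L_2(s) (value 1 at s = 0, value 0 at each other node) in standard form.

L_2(s) = (1/2)s^2 + (3/2)s + 1

L_2(s) = (s + 2)(s + 1) / [(2)·(1)]
       = (s^2 + 3s + 2) / (2)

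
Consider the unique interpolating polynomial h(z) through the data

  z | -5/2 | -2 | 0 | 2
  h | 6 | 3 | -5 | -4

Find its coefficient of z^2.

Build the Lagrange basis polynomials:
L_0(z) = (z + 2)z(z - 2) / [-45/8] = -(8/45)z^3 + (32/45)z
L_1(z) = (z + 5/2)z(z - 2) / [4] = (1/4)z^3 + (1/8)z^2 - (5/4)z
L_2(z) = (z + 5/2)(z + 2)(z - 2) / [-10] = -(1/10)z^3 - (1/4)z^2 + (2/5)z + 1
L_3(z) = (z + 5/2)(z + 2)z / [36] = (1/36)z^3 + (1/8)z^2 + (5/36)z
h(z) = 6·L_0 + 3·L_1 + (-5)·L_2 + (-4)·L_3
Only the coefficient of z^2 is needed; take it from each L_i and combine:
6·(0) + 3·(1/8) + (-5)·(-1/4) + (-4)·(1/8) = 9/8

9/8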